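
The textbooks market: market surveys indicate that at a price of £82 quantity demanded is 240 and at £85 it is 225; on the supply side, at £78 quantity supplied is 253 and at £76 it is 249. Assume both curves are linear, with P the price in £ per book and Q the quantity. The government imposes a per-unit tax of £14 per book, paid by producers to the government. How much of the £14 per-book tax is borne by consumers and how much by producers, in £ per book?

Demand slope: (225 − 240)/(85 − 82) = -5, so Qd = 650 − 5P.
Supply slope: (249 − 253)/(76 − 78) = 2, so Qs = 2P + 97.
Without the tax, 650 − 5P = 2P + 97 gives 7P = 553, so P* = £79 and Q* = 255.
With the tax collected from producers, supply shifts: Qs = 2(P − 14) + 97.
Solving gives Q = 235 with consumers paying £83 and producers receiving £69 (the £14 wedge).
Burden on consumers: £4; on producers: £10. (They sum to £14.)

Consumers bear £4 per book; producers bear £10 per book.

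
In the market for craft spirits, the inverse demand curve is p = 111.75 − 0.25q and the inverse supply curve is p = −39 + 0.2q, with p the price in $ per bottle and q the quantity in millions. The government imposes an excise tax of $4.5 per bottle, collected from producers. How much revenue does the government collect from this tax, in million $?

Rewrite in direct form: qd = 447 − 4p and qs = 5p + 195.
Before the tax: set 447 − 4p = 5p + 195 → p* = $28, q* = 335.
With the tax collected from producers, supply shifts: qs = 5(p − 4.5) + 195.
New equilibrium: buyers pay $30.5, producers receive $26, q = 325. (Wedge: pb − ps = 4.5.)
Revenue = t · Q = 4.5 · 325 = $1462.5.

Tax revenue = $1462.5 million.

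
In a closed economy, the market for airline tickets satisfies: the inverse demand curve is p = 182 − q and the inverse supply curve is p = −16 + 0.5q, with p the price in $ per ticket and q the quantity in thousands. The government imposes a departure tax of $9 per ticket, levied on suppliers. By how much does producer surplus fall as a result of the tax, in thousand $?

Inverting to q(p) form: qd = 182 − p; qs = 2p + 32.
Without the tax, 182 − p = 2p + 32 gives 3p = 150, so p* = $50 and q* = 132.
With the tax collected from suppliers, supply shifts: qs = 2(p − 9) + 32.
Solving gives q = 126 with buyers paying $56 and suppliers receiving $47 (the $9 wedge).
ΔPS is the trapezoid between Q = 126 and Q = 132 of height $3: ½ · (132 + 126) · 3 = $387.

Producer surplus falls by $387 thousand.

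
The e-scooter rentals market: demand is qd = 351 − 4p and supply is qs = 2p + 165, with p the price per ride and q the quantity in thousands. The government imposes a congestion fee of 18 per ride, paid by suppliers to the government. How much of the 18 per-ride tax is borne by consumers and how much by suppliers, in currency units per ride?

Without the tax, 351 − 4p = 2p + 165 gives 6p = 186, so p* = 31 and q* = 227.
With the tax collected from suppliers, supply shifts: qs = 2(p − 18) + 165.
Solving gives q = 203 with consumers paying 37 and suppliers receiving 19 (the 18 wedge).
Burden on consumers: 6; on suppliers: 12. (They sum to 18.)

Consumers bear 6 per ride; suppliers bear 12 per ride.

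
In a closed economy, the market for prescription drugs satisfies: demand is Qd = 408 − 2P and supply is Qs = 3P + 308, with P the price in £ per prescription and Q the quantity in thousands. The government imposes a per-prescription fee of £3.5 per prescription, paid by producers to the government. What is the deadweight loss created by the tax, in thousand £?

Before the tax: set 408 − 2P = 3P + 308 → P* = £20, Q* = 368.
With the tax collected from producers, supply shifts: Qs = 3(P − 3.5) + 308.
Solving gives Q = 363.8 with buyers paying £22.1 and producers receiving £18.6 (the £3.5 wedge).
Quantity falls by |ΔQ| = |368 − 363.8| = 4.2.
DWL = ½ · t · |ΔQ| = ½ · 3.5 · 4.2 = £7.35.

Deadweight loss = £7.35 thousand.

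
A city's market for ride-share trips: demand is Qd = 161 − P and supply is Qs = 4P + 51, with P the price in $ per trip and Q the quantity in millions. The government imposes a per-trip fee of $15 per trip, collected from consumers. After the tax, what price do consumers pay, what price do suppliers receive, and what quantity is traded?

Without the tax, 161 − P = 4P + 51 gives 5P = 110, so P* = $22 and Q* = 139.
With the tax collected from consumers, demand (in seller-price terms) shifts: Qd = 161 − (P + 15).
Solving gives Q = 127 with consumers paying $34 and suppliers receiving $19 (the $15 wedge).
The less price-elastic side of the market bears the larger share of a per-unit tax.

Consumers pay $34; suppliers receive $19; quantity = 127.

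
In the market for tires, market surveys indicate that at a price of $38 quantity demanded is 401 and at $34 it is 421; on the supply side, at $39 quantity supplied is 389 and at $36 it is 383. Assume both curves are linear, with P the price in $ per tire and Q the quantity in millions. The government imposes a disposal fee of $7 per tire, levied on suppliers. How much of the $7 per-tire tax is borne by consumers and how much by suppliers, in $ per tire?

Demand slope: (421 − 401)/(34 − 38) = -5, so Qd = 591 − 5P.
Supply slope: (383 − 389)/(36 − 39) = 2, so Qs = 2P + 311.
Without the tax, 591 − 5P = 2P + 311 gives 7P = 280, so P* = $40 and Q* = 391.
With the tax collected from suppliers, supply shifts: Qs = 2(P − 7) + 311.
New equilibrium: consumers pay $42, suppliers receive $35, Q = 381. (Wedge: Pb − Ps = 7.)
Burden on consumers: $2; on suppliers: $5. (They sum to $7.)

Consumers bear $2 per tire; suppliers bear $5 per tire.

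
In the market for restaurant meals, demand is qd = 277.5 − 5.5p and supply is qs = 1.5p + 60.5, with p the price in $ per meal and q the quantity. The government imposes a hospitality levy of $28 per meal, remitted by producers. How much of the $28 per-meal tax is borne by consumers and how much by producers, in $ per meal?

Before the tax: set 277.5 − 5.5p = 1.5p + 60.5 → p* = $31, q* = 107.
With the tax collected from producers, supply shifts: qs = 1.5(p − 28) + 60.5.
New equilibrium: consumers pay $37, producers receive $9, q = 74. (Wedge: pb − ps = 28.)
Burden on consumers: $6; on producers: $22. (They sum to $28.)
The less price-elastic side of the market bears the larger share of a per-unit tax.

Consumers bear $6 per meal; producers bear $22 per meal.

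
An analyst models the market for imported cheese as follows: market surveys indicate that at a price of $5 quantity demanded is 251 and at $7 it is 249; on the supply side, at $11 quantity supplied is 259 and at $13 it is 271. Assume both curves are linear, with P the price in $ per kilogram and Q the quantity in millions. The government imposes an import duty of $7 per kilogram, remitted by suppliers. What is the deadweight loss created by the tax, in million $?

Demand slope: (249 − 251)/(7 − 5) = -1, so Qd = 256 − P.
Supply slope: (271 − 259)/(13 − 11) = 6, so Qs = 6P + 193.
Without the tax, 256 − P = 6P + 193 gives 7P = 63, so P* = $9 and Q* = 247.
With the tax collected from suppliers, supply shifts: Qs = 6(P − 7) + 193.
Solving gives Q = 241 with buyers paying $15 and suppliers receiving $8 (the $7 wedge).
Quantity falls by |ΔQ| = |247 − 241| = 6.
DWL = ½ · t · |ΔQ| = ½ · 7 · 6 = $21.

Deadweight loss = $21 million.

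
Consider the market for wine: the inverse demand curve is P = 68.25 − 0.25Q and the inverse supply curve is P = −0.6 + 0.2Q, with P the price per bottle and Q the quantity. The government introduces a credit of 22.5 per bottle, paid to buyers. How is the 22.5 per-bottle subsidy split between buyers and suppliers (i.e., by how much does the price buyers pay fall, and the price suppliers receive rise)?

Rewrite in direct form: Qd = 273 − 4P and Qs = 5P + 3.
Without the subsidy, 273 − 4P = 5P + 3 gives 9P = 270, so P* = 30 and Q* = 153.
With a per-unit subsidy paid to buyers, each effectively pays P − 22.5, so demand becomes Qd = 273 − 4(P − 22.5).
New equilibrium: buyers pay 17.5, suppliers receive 40, Q = 203. (Wedge: Pb − Ps = −22.5.)
Gain to buyers: 12.5; to suppliers: 10. (They sum to 22.5.)

Buyers gain 12.5 per bottle; suppliers gain 10 per bottle.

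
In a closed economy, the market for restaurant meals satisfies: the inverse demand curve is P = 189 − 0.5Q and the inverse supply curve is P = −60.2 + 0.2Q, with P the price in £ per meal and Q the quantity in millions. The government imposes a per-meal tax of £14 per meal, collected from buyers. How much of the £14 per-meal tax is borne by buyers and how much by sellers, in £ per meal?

Rewrite in direct form: Qd = 378 − 2P and Qs = 5P + 301.
Before the tax: set 378 − 2P = 5P + 301 → P* = £11, Q* = 356.
With the tax collected from buyers, demand (in seller-price terms) shifts: Qd = 378 − 2(P + 14).
New equilibrium: buyers pay £21, sellers receive £7, Q = 336. (Wedge: Pb − Ps = 14.)
Burden on buyers: £10; on sellers: £4. (They sum to £14.)
The less price-elastic side of the market bears the larger share of a per-unit tax.

Buyers bear £10 per meal; sellers bear £4 per meal.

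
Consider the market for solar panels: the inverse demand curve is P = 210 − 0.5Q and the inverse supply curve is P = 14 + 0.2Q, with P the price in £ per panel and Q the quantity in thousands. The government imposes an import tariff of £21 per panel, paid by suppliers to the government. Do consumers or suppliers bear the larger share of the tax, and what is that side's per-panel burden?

Consumers bear the larger share: £15 per panel.

Rewrite in direct form: Qd = 420 − 2P and Qs = 5P − 70.
Without the tax, 420 − 2P = 5P − 70 gives 7P = 490, so P* = £70 and Q* = 280.
With the tax collected from suppliers, supply shifts: Qs = 5(P − 21) − 70.
New equilibrium: consumers pay £85, suppliers receive £64, Q = 250. (Wedge: Pb − Ps = 21.)
Per-panel burden: consumers £15, suppliers £6.
Consumers take the larger share because demand is less price-elastic here (demand slope 2 vs supply slope 5).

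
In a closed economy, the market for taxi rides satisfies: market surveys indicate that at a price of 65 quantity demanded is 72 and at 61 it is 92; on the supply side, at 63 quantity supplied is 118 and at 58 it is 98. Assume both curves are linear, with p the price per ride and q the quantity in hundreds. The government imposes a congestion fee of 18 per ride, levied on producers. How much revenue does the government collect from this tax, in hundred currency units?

Tax revenue = 1116 hundred.

Demand slope: (92 − 72)/(61 − 65) = -5, so qd = 397 − 5p.
Supply slope: (98 − 118)/(58 − 63) = 4, so qs = 4p − 134.
Before the tax: set 397 − 5p = 4p − 134 → p* = 59, q* = 102.
With the tax collected from producers, supply shifts: qs = 4(p − 18) − 134.
Solving gives q = 62 with buyers paying 67 and producers receiving 49 (the 18 wedge).
Revenue = t · Q = 18 · 62 = 1116.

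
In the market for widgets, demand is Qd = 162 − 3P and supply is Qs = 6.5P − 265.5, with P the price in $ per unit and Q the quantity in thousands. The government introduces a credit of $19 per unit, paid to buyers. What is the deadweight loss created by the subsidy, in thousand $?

Deadweight loss = $370.5 thousand.

Without the subsidy, 162 − 3P = 6.5P − 265.5 gives 9.5P = 427.5, so P* = $45 and Q* = 27.
With a per-unit subsidy paid to buyers, each effectively pays P − 19, so demand becomes Qd = 162 − 3(P − 19).
New equilibrium: buyers pay $32, producers receive $51, Q = 66. (Wedge: Pb − Ps = −19.)
Quantity rises by |ΔQ| = |27 − 66| = 39.
DWL = ½ · t · |ΔQ| = ½ · 19 · 39 = $370.5.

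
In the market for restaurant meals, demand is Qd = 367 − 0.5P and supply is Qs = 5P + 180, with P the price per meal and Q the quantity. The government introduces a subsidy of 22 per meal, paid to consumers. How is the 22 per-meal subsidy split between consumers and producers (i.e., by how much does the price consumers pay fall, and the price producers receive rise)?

Without the subsidy, 367 − 0.5P = 5P + 180 gives 5.5P = 187, so P* = 34 and Q* = 350.
With a per-unit subsidy paid to consumers, each effectively pays P − 22, so demand becomes Qd = 367 − 0.5(P − 22).
Solving gives Q = 360 with consumers paying 14 and producers receiving 36 (the 22 wedge).
Gain to consumers: 20; to producers: 2. (They sum to 22.)

Consumers gain 20 per meal; producers gain 2 per meal.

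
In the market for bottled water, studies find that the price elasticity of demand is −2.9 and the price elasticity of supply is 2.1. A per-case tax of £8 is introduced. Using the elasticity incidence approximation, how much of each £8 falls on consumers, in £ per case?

Incidence ratio: consumers' share ≈ εs / (εs + |εd|) = 2.1 / (2.1 + 2.9) = 0.42.
So consumers bear ≈ 0.42 × £8 = £3.36; sellers bear £4.64.

Consumers bear ≈ £3.36 per case.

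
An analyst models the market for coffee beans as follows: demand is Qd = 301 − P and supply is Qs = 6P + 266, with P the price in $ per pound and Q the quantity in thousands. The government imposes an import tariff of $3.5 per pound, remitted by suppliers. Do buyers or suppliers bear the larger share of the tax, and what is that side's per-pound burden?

Buyers bear the larger share: $3 per pound.

Without the tax, 301 − P = 6P + 266 gives 7P = 35, so P* = $5 and Q* = 296.
With the tax collected from suppliers, supply shifts: Qs = 6(P − 3.5) + 266.
Solving gives Q = 293 with buyers paying $8 and suppliers receiving $4.5 (the $3.5 wedge).
Per-pound burden: buyers $3, suppliers $0.5.
Buyers take the larger share because demand is less price-elastic here (demand slope 1 vs supply slope 6).
The less price-elastic side of the market bears the larger share of a per-unit tax.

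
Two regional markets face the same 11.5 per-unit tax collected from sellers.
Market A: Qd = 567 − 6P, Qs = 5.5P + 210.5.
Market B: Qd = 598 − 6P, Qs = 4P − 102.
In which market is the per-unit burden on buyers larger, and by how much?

Market A: pre-tax P* = 31, Q* = 381; post-tax Q = 348; per-unit burden on buyers = 5.5.
Market B: pre-tax P* = 70, Q* = 178; post-tax Q = 150.4; per-unit burden on buyers = 4.6.
Difference: 5.5 vs 4.6 → market A is larger by 0.9.

Market A, by 0.9.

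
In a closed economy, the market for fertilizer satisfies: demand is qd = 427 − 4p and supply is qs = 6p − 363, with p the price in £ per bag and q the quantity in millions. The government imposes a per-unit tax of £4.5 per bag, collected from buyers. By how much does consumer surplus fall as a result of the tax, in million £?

Consumer surplus falls by £285.12 million.

Without the tax, 427 − 4p = 6p − 363 gives 10p = 790, so p* = £79 and q* = 111.
With the tax collected from buyers, demand (in seller-price terms) shifts: qd = 427 − 4(p + 4.5).
New equilibrium: buyers pay £81.7, suppliers receive £77.2, q = 100.2. (Wedge: pb − ps = 4.5.)
ΔCS is the trapezoid between Q = 100.2 and Q = 111 of height £2.7: ½ · (111 + 100.2) · 2.7 = £285.12.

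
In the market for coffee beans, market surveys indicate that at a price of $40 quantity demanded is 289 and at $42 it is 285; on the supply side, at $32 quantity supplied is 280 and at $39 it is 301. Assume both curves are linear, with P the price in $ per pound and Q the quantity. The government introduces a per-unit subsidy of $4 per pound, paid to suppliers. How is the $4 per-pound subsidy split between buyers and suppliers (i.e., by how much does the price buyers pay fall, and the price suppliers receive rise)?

Buyers gain $2.4 per pound; suppliers gain $1.6 per pound.

Demand slope: (285 − 289)/(42 − 40) = -2, so Qd = 369 − 2P.
Supply slope: (301 − 280)/(39 − 32) = 3, so Qs = 3P + 184.
Before the subsidy: set 369 − 2P = 3P + 184 → P* = $37, Q* = 295.
With a per-unit subsidy paid to suppliers, each receives P + 4 per unit sold, so supply becomes Qs = 3(P + 4) + 184.
Solving gives Q = 299.8 with buyers paying $34.6 and suppliers receiving $38.6 (the $4 wedge).
Gain to buyers: $2.4; to suppliers: $1.6. (They sum to $4.)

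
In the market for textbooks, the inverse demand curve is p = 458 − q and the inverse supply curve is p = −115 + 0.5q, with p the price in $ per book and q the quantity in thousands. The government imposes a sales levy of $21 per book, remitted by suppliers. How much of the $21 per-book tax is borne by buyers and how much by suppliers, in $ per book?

Rewrite in direct form: qd = 458 − p and qs = 2p + 230.
Before the tax: set 458 − p = 2p + 230 → p* = $76, q* = 382.
With the tax collected from suppliers, supply shifts: qs = 2(p − 21) + 230.
Solving gives q = 368 with buyers paying $90 and suppliers receiving $69 (the $21 wedge).
Burden on buyers: $14; on suppliers: $7. (They sum to $21.)
The less price-elastic side of the market bears the larger share of a per-unit tax.

Buyers bear $14 per book; suppliers bear $7 per book.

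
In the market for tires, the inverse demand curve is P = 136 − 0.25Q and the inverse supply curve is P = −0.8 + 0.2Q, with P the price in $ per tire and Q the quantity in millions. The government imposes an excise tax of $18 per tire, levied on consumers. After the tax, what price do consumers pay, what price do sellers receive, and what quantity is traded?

Rewrite in direct form: Qd = 544 − 4P and Qs = 5P + 4.
Without the tax, 544 − 4P = 5P + 4 gives 9P = 540, so P* = $60 and Q* = 304.
With the tax collected from consumers, demand (in seller-price terms) shifts: Qd = 544 − 4(P + 18).
Solving gives Q = 264 with consumers paying $70 and sellers receiving $52 (the $18 wedge).
The less price-elastic side of the market bears the larger share of a per-unit tax.

Consumers pay $70; sellers receive $52; quantity = 264.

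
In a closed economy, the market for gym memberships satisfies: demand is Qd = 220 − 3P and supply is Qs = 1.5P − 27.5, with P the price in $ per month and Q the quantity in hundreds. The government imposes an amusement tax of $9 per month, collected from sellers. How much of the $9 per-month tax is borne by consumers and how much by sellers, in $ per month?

Consumers bear $3 per month; sellers bear $6 per month.

Before the tax: set 220 − 3P = 1.5P − 27.5 → P* = $55, Q* = 55.
With the tax collected from sellers, supply shifts: Qs = 1.5(P − 9) − 27.5.
Solving gives Q = 46 with consumers paying $58 and sellers receiving $49 (the $9 wedge).
Burden on consumers: $3; on sellers: $6. (They sum to $9.)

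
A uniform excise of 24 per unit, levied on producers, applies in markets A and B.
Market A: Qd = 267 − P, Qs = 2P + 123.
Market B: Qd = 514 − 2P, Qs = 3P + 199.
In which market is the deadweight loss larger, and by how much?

Market B, by 153.6.

Market A: pre-tax P* = 48, Q* = 219; post-tax Q = 203; deadweight loss = 192.
Market B: pre-tax P* = 63, Q* = 388; post-tax Q = 359.2; deadweight loss = 345.6.
Difference: 192 vs 345.6 → market B is larger by 153.6.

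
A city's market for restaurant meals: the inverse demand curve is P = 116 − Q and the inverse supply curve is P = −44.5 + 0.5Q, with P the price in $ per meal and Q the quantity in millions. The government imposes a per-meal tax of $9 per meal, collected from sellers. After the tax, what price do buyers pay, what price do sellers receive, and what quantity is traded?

Inverting to Q(P) form: Qd = 116 − P; Qs = 2P + 89.
Without the tax, 116 − P = 2P + 89 gives 3P = 27, so P* = $9 and Q* = 107.
With the tax collected from sellers, supply shifts: Qs = 2(P − 9) + 89.
Solving gives Q = 101 with buyers paying $15 and sellers receiving $6 (the $9 wedge).
The less price-elastic side of the market bears the larger share of a per-unit tax.

Buyers pay $15; sellers receive $6; quantity = 101.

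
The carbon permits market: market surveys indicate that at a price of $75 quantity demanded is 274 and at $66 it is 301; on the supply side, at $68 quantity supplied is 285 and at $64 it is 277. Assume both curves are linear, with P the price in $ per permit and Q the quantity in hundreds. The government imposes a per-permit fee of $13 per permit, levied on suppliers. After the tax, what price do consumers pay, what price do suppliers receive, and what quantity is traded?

Demand slope: (301 − 274)/(66 − 75) = -3, so Qd = 499 − 3P.
Supply slope: (277 − 285)/(64 − 68) = 2, so Qs = 2P + 149.
Without the tax, 499 − 3P = 2P + 149 gives 5P = 350, so P* = $70 and Q* = 289.
With the tax collected from suppliers, supply shifts: Qs = 2(P − 13) + 149.
Solving gives Q = 273.4 with consumers paying $75.2 and suppliers receiving $62.2 (the $13 wedge).
The less price-elastic side of the market bears the larger share of a per-unit tax.

Consumers pay $75.2; suppliers receive $62.2; quantity = 273.4.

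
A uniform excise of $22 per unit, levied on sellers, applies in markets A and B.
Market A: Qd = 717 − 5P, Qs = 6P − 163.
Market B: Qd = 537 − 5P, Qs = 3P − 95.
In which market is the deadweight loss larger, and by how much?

Market A: pre-tax P* = $80, Q* = 317; post-tax Q = 257; deadweight loss = $660.
Market B: pre-tax P* = $79, Q* = 142; post-tax Q = 100.75; deadweight loss = $453.75.
Difference: $660 vs $453.75 → market A is larger by $206.25.

Market A, by $206.25.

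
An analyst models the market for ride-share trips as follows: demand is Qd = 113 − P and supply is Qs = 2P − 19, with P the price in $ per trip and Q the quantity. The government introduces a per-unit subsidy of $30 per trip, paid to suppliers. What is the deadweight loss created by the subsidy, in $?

Before the subsidy: set 113 − P = 2P − 19 → P* = $44, Q* = 69.
With a per-unit subsidy paid to suppliers, each receives P + 30 per unit sold, so supply becomes Qs = 2(P + 30) − 19.
Solving gives Q = 89 with consumers paying $24 and suppliers receiving $54 (the $30 wedge).
Quantity rises by |ΔQ| = |69 − 89| = 20.
DWL = ½ · t · |ΔQ| = ½ · 30 · 20 = $300.

Deadweight loss = $300.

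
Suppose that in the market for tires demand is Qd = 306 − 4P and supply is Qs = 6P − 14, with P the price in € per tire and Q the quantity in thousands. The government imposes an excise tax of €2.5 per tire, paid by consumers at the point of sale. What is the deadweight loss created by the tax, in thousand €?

Deadweight loss = €7.5 thousand.

Before the tax: set 306 − 4P = 6P − 14 → P* = €32, Q* = 178.
With the tax collected from consumers, demand (in seller-price terms) shifts: Qd = 306 − 4(P + 2.5).
Solving gives Q = 172 with consumers paying €33.5 and sellers receiving €31 (the €2.5 wedge).
Quantity falls by |ΔQ| = |178 − 172| = 6.
DWL = ½ · t · |ΔQ| = ½ · 2.5 · 6 = €7.5.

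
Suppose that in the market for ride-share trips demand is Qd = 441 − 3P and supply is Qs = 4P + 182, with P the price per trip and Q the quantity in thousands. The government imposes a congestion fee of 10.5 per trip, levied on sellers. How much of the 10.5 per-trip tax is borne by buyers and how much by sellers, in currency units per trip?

Without the tax, 441 − 3P = 4P + 182 gives 7P = 259, so P* = 37 and Q* = 330.
With the tax collected from sellers, supply shifts: Qs = 4(P − 10.5) + 182.
Solving gives Q = 312 with buyers paying 43 and sellers receiving 32.5 (the 10.5 wedge).
Burden on buyers: 6; on sellers: 4.5. (They sum to 10.5.)

Buyers bear 6 per trip; sellers bear 4.5 per trip.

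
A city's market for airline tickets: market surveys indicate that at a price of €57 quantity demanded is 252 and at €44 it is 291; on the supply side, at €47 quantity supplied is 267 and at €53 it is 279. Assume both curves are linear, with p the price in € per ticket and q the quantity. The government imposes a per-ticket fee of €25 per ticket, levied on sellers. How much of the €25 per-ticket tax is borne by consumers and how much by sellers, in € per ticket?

Consumers bear €10 per ticket; sellers bear €15 per ticket.

Demand slope: (291 − 252)/(44 − 57) = -3, so qd = 423 − 3p.
Supply slope: (279 − 267)/(53 − 47) = 2, so qs = 2p + 173.
Without the tax, 423 − 3p = 2p + 173 gives 5p = 250, so p* = €50 and q* = 273.
With the tax collected from sellers, supply shifts: qs = 2(p − 25) + 173.
New equilibrium: consumers pay €60, sellers receive €35, q = 243. (Wedge: pb − ps = 25.)
Burden on consumers: €10; on sellers: €15. (They sum to €25.)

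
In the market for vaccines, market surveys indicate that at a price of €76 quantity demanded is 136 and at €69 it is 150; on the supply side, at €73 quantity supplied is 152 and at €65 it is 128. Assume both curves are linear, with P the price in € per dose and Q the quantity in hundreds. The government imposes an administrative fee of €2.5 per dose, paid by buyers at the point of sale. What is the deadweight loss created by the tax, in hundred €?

Deadweight loss = €3.75 hundred.

Demand slope: (150 − 136)/(69 − 76) = -2, so Qd = 288 − 2P.
Supply slope: (128 − 152)/(65 − 73) = 3, so Qs = 3P − 67.
Without the tax, 288 − 2P = 3P − 67 gives 5P = 355, so P* = €71 and Q* = 146.
With the tax collected from buyers, demand (in seller-price terms) shifts: Qd = 288 − 2(P + 2.5).
Solving gives Q = 143 with buyers paying €72.5 and suppliers receiving €70 (the €2.5 wedge).
Quantity falls by |ΔQ| = |146 − 143| = 3.
DWL = ½ · t · |ΔQ| = ½ · 2.5 · 3 = €3.75.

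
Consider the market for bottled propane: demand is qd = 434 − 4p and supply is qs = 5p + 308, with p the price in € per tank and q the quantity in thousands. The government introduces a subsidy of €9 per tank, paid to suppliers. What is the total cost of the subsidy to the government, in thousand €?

Government outlay = €3582 thousand.

Before the subsidy: set 434 − 4p = 5p + 308 → p* = €14, q* = 378.
With a per-unit subsidy paid to suppliers, each receives p + 9 per unit sold, so supply becomes qs = 5(p + 9) + 308.
Solving gives q = 398 with consumers paying €9 and suppliers receiving €18 (the €9 wedge).
Outlay = t · Q = 9 · 398 = €3582.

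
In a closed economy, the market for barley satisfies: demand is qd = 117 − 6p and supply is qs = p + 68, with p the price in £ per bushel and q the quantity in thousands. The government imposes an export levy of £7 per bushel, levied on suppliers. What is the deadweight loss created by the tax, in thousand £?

Before the tax: set 117 − 6p = p + 68 → p* = £7, q* = 75.
With the tax collected from suppliers, supply shifts: qs = (p − 7) + 68.
New equilibrium: consumers pay £8, suppliers receive £1, q = 69. (Wedge: pb − ps = 7.)
Quantity falls by |ΔQ| = |75 − 69| = 6.
DWL = ½ · t · |ΔQ| = ½ · 7 · 6 = £21.

Deadweight loss = £21 thousand.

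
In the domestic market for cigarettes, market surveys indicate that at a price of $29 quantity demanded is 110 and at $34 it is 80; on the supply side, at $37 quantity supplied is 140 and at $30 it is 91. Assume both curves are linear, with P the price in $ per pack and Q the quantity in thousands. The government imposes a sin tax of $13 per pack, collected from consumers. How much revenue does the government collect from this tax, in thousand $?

Tax revenue = $728 thousand.

Demand slope: (80 − 110)/(34 − 29) = -6, so Qd = 284 − 6P.
Supply slope: (91 − 140)/(30 − 37) = 7, so Qs = 7P − 119.
Without the tax, 284 − 6P = 7P − 119 gives 13P = 403, so P* = $31 and Q* = 98.
With the tax collected from consumers, demand (in seller-price terms) shifts: Qd = 284 − 6(P + 13).
Solving gives Q = 56 with consumers paying $38 and sellers receiving $25 (the $13 wedge).
Revenue = t · Q = 13 · 56 = $728.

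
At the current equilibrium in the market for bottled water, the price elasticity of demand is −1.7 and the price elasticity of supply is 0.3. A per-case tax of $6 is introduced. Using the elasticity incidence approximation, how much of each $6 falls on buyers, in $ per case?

Incidence ratio: buyers' share ≈ εs / (εs + |εd|) = 0.3 / (0.3 + 1.7) = 0.15.
So buyers bear ≈ 0.15 × $6 = $0.9; suppliers bear $5.1.

Buyers bear ≈ $0.9 per case.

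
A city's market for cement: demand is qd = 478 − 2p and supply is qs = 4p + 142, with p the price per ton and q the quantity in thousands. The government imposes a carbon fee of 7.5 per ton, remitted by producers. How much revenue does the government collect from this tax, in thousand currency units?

Tax revenue = 2670 thousand.

Without the tax, 478 − 2p = 4p + 142 gives 6p = 336, so p* = 56 and q* = 366.
With the tax collected from producers, supply shifts: qs = 4(p − 7.5) + 142.
New equilibrium: buyers pay 61, producers receive 53.5, q = 356. (Wedge: pb − ps = 7.5.)
Revenue = t · Q = 7.5 · 356 = 2670.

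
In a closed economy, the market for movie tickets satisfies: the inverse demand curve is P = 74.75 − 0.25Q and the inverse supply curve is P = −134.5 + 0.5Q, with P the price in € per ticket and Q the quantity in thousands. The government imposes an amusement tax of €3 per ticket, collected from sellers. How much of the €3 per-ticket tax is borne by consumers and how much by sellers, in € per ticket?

Consumers bear €1 per ticket; sellers bear €2 per ticket.

Inverting to Q(P) form: Qd = 299 − 4P; Qs = 2P + 269.
Without the tax, 299 − 4P = 2P + 269 gives 6P = 30, so P* = €5 and Q* = 279.
With the tax collected from sellers, supply shifts: Qs = 2(P − 3) + 269.
Solving gives Q = 275 with consumers paying €6 and sellers receiving €3 (the €3 wedge).
Burden on consumers: €1; on sellers: €2. (They sum to €3.)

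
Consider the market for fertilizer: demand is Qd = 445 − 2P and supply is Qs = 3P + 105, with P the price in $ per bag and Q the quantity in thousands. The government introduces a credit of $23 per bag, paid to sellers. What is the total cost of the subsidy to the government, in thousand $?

Before the subsidy: set 445 − 2P = 3P + 105 → P* = $68, Q* = 309.
With a per-unit subsidy paid to sellers, each receives P + 23 per unit sold, so supply becomes Qs = 3(P + 23) + 105.
Solving gives Q = 336.6 with buyers paying $54.2 and sellers receiving $77.2 (the $23 wedge).
Outlay = t · Q = 23 · 336.6 = $7741.8.

Government outlay = $7741.8 thousand.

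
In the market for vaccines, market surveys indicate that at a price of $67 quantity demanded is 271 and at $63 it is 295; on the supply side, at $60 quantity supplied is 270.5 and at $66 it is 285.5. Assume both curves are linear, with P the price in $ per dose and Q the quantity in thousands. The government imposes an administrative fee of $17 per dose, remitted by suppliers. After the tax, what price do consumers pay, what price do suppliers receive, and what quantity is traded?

Consumers pay $70; suppliers receive $53; quantity = 253.

Demand slope: (295 − 271)/(63 − 67) = -6, so Qd = 673 − 6P.
Supply slope: (285.5 − 270.5)/(66 − 60) = 2.5, so Qs = 2.5P + 120.5.
Before the tax: set 673 − 6P = 2.5P + 120.5 → P* = $65, Q* = 283.
With the tax collected from suppliers, supply shifts: Qs = 2.5(P − 17) + 120.5.
Solving gives Q = 253 with consumers paying $70 and suppliers receiving $53 (the $17 wedge).
The less price-elastic side of the market bears the larger share of a per-unit tax.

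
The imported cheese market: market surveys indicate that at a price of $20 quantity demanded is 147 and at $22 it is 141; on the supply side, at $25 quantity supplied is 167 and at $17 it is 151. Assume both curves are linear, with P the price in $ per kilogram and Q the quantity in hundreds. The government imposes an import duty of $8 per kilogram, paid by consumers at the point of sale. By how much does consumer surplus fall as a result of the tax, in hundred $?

Demand slope: (141 − 147)/(22 − 20) = -3, so Qd = 207 − 3P.
Supply slope: (151 − 167)/(17 − 25) = 2, so Qs = 2P + 117.
Before the tax: set 207 − 3P = 2P + 117 → P* = $18, Q* = 153.
With the tax collected from consumers, demand (in seller-price terms) shifts: Qd = 207 − 3(P + 8).
Solving gives Q = 143.4 with consumers paying $21.2 and suppliers receiving $13.2 (the $8 wedge).
ΔCS is the trapezoid between Q = 143.4 and Q = 153 of height $3.2: ½ · (153 + 143.4) · 3.2 = $474.24.

Consumer surplus falls by $474.24 hundred.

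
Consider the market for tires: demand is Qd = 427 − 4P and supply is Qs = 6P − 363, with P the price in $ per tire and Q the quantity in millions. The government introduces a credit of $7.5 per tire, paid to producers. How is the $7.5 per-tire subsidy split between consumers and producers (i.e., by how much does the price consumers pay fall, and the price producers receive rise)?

Without the subsidy, 427 − 4P = 6P − 363 gives 10P = 790, so P* = $79 and Q* = 111.
With a per-unit subsidy paid to producers, each receives P + 7.5 per unit sold, so supply becomes Qs = 6(P + 7.5) − 363.
New equilibrium: consumers pay $74.5, producers receive $82, Q = 129. (Wedge: Pb − Ps = −7.5.)
Gain to consumers: $4.5; to producers: $3. (They sum to $7.5.)

Consumers gain $4.5 per tire; producers gain $3 per tire.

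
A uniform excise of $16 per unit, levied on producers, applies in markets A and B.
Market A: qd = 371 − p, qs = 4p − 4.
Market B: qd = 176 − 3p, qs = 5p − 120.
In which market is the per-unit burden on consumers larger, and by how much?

Market A, by $2.8.

Market A: pre-tax p* = $75, q* = 296; post-tax q = 283.2; per-unit burden on consumers = $12.8.
Market B: pre-tax p* = $37, q* = 65; post-tax q = 35; per-unit burden on consumers = $10.
Difference: $12.8 vs $10 → market A is larger by $2.8.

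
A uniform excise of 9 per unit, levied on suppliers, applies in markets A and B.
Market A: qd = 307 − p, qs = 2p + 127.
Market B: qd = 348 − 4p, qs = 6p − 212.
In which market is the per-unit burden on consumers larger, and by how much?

Market A, by 0.6.

Market A: pre-tax p* = 60, q* = 247; post-tax q = 241; per-unit burden on consumers = 6.
Market B: pre-tax p* = 56, q* = 124; post-tax q = 102.4; per-unit burden on consumers = 5.4.
Difference: 6 vs 5.4 → market A is larger by 0.6.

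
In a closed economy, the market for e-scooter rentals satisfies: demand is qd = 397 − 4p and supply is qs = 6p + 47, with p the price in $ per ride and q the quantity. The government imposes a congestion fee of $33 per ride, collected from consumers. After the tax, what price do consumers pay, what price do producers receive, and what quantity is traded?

Consumers pay $54.8; producers receive $21.8; quantity = 177.8.

Before the tax: set 397 − 4p = 6p + 47 → p* = $35, q* = 257.
With the tax collected from consumers, demand (in seller-price terms) shifts: qd = 397 − 4(p + 33).
New equilibrium: consumers pay $54.8, producers receive $21.8, q = 177.8. (Wedge: pb − ps = 33.)
The less price-elastic side of the market bears the larger share of a per-unit tax.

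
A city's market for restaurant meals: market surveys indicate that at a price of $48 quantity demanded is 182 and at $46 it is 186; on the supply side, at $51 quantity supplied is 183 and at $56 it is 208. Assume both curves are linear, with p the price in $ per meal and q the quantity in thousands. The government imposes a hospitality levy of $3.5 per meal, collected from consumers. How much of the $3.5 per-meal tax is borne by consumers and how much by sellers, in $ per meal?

Demand slope: (186 − 182)/(46 − 48) = -2, so qd = 278 − 2p.
Supply slope: (208 − 183)/(56 − 51) = 5, so qs = 5p − 72.
Before the tax: set 278 − 2p = 5p − 72 → p* = $50, q* = 178.
With the tax collected from consumers, demand (in seller-price terms) shifts: qd = 278 − 2(p + 3.5).
Solving gives q = 173 with consumers paying $52.5 and sellers receiving $49 (the $3.5 wedge).
Burden on consumers: $2.5; on sellers: $1. (They sum to $3.5.)

Consumers bear $2.5 per meal; sellers bear $1 per meal.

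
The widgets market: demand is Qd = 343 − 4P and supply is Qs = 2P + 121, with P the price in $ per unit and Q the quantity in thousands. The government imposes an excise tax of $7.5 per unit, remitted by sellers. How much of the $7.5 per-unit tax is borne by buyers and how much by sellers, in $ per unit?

Buyers bear $2.5 per unit; sellers bear $5 per unit.

Before the tax: set 343 − 4P = 2P + 121 → P* = $37, Q* = 195.
With the tax collected from sellers, supply shifts: Qs = 2(P − 7.5) + 121.
New equilibrium: buyers pay $39.5, sellers receive $32, Q = 185. (Wedge: Pb − Ps = 7.5.)
Burden on buyers: $2.5; on sellers: $5. (They sum to $7.5.)
The less price-elastic side of the market bears the larger share of a per-unit tax.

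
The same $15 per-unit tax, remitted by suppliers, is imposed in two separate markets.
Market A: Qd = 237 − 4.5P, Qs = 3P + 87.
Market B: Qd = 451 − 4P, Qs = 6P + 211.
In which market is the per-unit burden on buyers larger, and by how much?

Market B, by $3.

Market A: pre-tax P* = $20, Q* = 147; post-tax Q = 120; per-unit burden on buyers = $6.
Market B: pre-tax P* = $24, Q* = 355; post-tax Q = 319; per-unit burden on buyers = $9.
Difference: $6 vs $9 → market B is larger by $3.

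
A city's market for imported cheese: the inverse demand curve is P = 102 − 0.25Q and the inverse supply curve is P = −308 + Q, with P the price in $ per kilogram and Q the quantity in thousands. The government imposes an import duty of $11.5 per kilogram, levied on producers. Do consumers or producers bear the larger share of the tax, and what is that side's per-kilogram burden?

Inverting to Q(P) form: Qd = 408 − 4P; Qs = P + 308.
Before the tax: set 408 − 4P = P + 308 → P* = $20, Q* = 328.
With the tax collected from producers, supply shifts: Qs = (P − 11.5) + 308.
Solving gives Q = 318.8 with consumers paying $22.3 and producers receiving $10.8 (the $11.5 wedge).
Per-kilogram burden: consumers $2.3, producers $9.2.
Producers take the larger share because supply is less price-elastic here (demand slope 4 vs supply slope 1).
The less price-elastic side of the market bears the larger share of a per-unit tax.

Producers bear the larger share: $9.2 per kilogram.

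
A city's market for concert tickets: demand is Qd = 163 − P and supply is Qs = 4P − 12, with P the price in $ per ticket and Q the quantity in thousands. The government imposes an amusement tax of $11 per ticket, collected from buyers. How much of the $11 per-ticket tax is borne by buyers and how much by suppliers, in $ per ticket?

Without the tax, 163 − P = 4P − 12 gives 5P = 175, so P* = $35 and Q* = 128.
With the tax collected from buyers, demand (in seller-price terms) shifts: Qd = 163 − (P + 11).
New equilibrium: buyers pay $43.8, suppliers receive $32.8, Q = 119.2. (Wedge: Pb − Ps = 11.)
Burden on buyers: $8.8; on suppliers: $2.2. (They sum to $11.)

Buyers bear $8.8 per ticket; suppliers bear $2.2 per ticket.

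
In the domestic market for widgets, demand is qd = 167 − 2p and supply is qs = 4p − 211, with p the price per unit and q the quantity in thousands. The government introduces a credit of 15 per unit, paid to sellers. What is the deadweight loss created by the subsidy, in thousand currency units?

Without the subsidy, 167 − 2p = 4p − 211 gives 6p = 378, so p* = 63 and q* = 41.
With a per-unit subsidy paid to sellers, each receives p + 15 per unit sold, so supply becomes qs = 4(p + 15) − 211.
New equilibrium: buyers pay 53, sellers receive 68, q = 61. (Wedge: pb − ps = −15.)
Quantity rises by |ΔQ| = |41 − 61| = 20.
DWL = ½ · t · |ΔQ| = ½ · 15 · 20 = 150.

Deadweight loss = 150 thousand.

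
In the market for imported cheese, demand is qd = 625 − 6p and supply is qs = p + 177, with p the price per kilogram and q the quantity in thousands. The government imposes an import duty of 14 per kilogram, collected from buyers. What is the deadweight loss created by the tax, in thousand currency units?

Deadweight loss = 84 thousand.

Before the tax: set 625 − 6p = p + 177 → p* = 64, q* = 241.
With the tax collected from buyers, demand (in seller-price terms) shifts: qd = 625 − 6(p + 14).
Solving gives q = 229 with buyers paying 66 and producers receiving 52 (the 14 wedge).
Quantity falls by |ΔQ| = |241 − 229| = 12.
DWL = ½ · t · |ΔQ| = ½ · 14 · 12 = 84.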